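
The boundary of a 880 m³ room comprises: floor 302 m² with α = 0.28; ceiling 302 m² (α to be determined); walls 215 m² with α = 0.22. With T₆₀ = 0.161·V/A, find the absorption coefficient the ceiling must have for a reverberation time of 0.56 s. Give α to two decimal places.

0.40

From T₆₀ = 0.161·V/A, the target T₆₀ = 0.56 s needs A = 0.161·880/0.56 = 253.00 m².
Absorption from the other surfaces = 302·0.28 + 215·0.22 = 131.86 m², so the ceiling must supply 121.14 m² over 302 m².
α = 121.14/302 = 0.401.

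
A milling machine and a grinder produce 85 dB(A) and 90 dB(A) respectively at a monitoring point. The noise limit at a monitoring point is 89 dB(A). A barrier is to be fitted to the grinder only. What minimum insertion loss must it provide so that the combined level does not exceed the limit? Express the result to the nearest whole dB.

3 dB

The untreated sources together contribute 10^(85/10) = 3.162e+08, i.e. 85.00 dB(A).
To meet 89 dB(A) overall, the treated grinder may contribute at most 10^(89/10) − 3.162e+08 = 4.781e+08, i.e. 86.80 dB(A).
Required insertion loss = 90 − 86.80 = 3.20 dB.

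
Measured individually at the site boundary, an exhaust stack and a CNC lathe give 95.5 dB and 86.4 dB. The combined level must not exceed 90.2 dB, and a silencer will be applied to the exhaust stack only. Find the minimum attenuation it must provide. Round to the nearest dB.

The untreated sources together contribute 10^(86.4/10) = 4.365e+08, i.e. 86.40 dB.
The limit corresponds to 10^(90.2/10) = 1.047e+09; subtracting the fixed part leaves 6.106e+08 for the exhaust stack, i.e. 87.86 dB.
Required insertion loss = 95.5 − 87.86 = 7.64 dB.

8 dB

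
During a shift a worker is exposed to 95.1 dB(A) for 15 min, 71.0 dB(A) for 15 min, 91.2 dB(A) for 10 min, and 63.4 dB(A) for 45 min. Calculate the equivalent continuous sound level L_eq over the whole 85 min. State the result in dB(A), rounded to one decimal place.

L_eq = 10·log₁₀[(1/T)·Σ tᵢ·10^(Lᵢ/10)] with T = 85 min.
Σ tᵢ·10^(Lᵢ/10) = 15·10^(95.1/10) + 15·10^(71.0/10) + 10·10^(91.2/10) + 45·10^(63.4/10) = 6.201e+10.
L_eq = 10·log₁₀(6.201e+10/85) = 88.63 dB(A).

88.6 dB(A)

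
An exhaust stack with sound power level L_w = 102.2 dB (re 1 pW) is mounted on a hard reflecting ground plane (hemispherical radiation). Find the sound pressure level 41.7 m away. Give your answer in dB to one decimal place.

61.8 dB

Free-field hemispherical radiation: L_p = L_w − 10·log₁₀(2π·r²), r = 41.7 m.
2π·r² = 1.093e+04 m², 10·log₁₀ of that is 40.385 dB.
L_p = 102.2 − 40.385 = 61.82 dB.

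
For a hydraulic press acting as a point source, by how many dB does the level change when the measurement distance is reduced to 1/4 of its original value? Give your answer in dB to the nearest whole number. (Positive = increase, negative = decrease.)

+12 dB

With spherical spreading the level changes by −20·log₁₀(r₂/r₁).
ΔL = −20·log₁₀(0.25) = +12.04 dB.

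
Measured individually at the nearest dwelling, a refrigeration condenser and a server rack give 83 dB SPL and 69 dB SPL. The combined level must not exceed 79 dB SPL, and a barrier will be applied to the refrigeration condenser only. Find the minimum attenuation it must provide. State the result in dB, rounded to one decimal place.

4.5 dB

Fixed contribution from the other source: Σ 10^(L/10) = 10^(69/10) = 7.943e+06 (69.00 dB SPL).
To meet 79 dB SPL overall, the treated refrigeration condenser may contribute at most 10^(79/10) − 7.943e+06 = 7.149e+07, i.e. 78.54 dB SPL.
So the refrigeration condenser must be reduced from 83 to 78.54 dB SPL: IL = 4.46 dB.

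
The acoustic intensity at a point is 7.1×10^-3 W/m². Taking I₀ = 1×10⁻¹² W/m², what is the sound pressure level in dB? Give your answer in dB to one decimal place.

Dividing by I₀ shifts the exponent by 12: I/I₀ = 7.1×10^9.
L = 10·(0.8513 + 9) = 98.51 dB.

98.5 dB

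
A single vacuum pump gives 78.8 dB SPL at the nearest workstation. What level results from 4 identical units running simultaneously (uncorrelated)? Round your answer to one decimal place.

N identical incoherent sources raise the level by 10·log₁₀ N.
L_total = 78.8 + 10·log₁₀(4) = 78.8 + 6.021 = 84.82 dB SPL.

84.8 dB SPL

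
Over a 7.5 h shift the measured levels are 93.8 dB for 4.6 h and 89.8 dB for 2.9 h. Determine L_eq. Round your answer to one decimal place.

92.6 dB

Weight each interval's intensity by its duration and average over T = 7.5 h:
Σ tᵢ·10^(Lᵢ/10) = 4.6·10^(93.8/10) + 2.9·10^(89.8/10) = 1.380e+10.
L_eq = 10·log₁₀(1.380e+10/7.5) = 92.65 dB.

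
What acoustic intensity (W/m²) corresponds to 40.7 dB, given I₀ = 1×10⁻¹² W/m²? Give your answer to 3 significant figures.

I = I₀·10^(L/10) = 10⁻¹² × 10^(40.7/10) = 10^(-7.930).

1.17e-08 W/m²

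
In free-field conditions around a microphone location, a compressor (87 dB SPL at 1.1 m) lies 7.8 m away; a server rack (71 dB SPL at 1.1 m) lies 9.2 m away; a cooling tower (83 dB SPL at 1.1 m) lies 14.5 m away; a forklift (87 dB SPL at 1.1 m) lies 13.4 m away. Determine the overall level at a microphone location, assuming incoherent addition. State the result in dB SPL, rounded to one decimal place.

First find each source's level at the receiver (point-source: −20·log₁₀(r/r_ref)), then combine on an intensity basis.
compressor: 87 − 20·log₁₀(7.8/1.1) = 87 − 17.01 = 69.99 dB SPL.
server rack: 71 − 20·log₁₀(9.2/1.1) = 71 − 18.45 = 52.55 dB SPL.
cooling tower: 83 − 20·log₁₀(14.5/1.1) = 83 − 22.40 = 60.60 dB SPL.
forklift: 87 − 20·log₁₀(13.4/1.1) = 87 − 21.71 = 65.29 dB SPL.
Σ 10^(L/10) = 1.467e+07 → L_total = 10·log₁₀(1.467e+07) = 71.67 dB SPL.

71.7 dB SPL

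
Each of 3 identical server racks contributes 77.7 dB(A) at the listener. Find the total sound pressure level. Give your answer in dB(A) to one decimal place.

L_total = L₁ + 10·log₁₀ N for N identical incoherent sources.
L_total = 77.7 + 10·log₁₀(3) = 77.7 + 4.771 = 82.47 dB(A).

82.5 dB(A)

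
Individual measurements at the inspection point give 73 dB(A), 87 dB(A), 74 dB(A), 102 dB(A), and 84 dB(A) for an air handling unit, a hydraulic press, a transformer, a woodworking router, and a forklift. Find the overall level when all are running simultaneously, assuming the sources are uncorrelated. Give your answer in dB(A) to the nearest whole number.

102 dB(A)

For uncorrelated sources the intensities add, so convert each level to linear form, sum, and take 10·log₁₀ of the total.
Σ 10^(L/10) = 10^(73/10) + 10^(87/10) + 10^(74/10) + 10^(102/10) + 10^(84/10) = 1.665e+10.
L_total = 10·log₁₀(1.665e+10) = 102.21 dB(A).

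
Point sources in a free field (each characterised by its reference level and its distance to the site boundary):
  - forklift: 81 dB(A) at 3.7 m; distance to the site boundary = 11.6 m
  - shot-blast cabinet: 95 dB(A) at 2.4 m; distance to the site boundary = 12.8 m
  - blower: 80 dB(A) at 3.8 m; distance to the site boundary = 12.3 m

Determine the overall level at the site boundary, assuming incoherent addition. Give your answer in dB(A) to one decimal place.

First find each source's level at the receiver (point-source: −20·log₁₀(r/r_ref)), then combine on an intensity basis.
forklift: 81 − 20·log₁₀(11.6/3.7) = 81 − 9.93 = 71.07 dB(A).
shot-blast cabinet: 95 − 20·log₁₀(12.8/2.4) = 95 − 14.54 = 80.46 dB(A).
blower: 80 − 20·log₁₀(12.3/3.8) = 80 − 10.20 = 69.80 dB(A).
Σ 10^(L/10) = 1.335e+08 → L_total = 10·log₁₀(1.335e+08) = 81.26 dB(A).

81.3 dB(A)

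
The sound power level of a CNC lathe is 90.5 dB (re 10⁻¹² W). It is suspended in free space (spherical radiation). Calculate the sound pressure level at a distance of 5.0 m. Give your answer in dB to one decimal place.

The power spreads over a sphere of area 4π·r², so L_p = L_w − 10·log₁₀(4π·r²).
4π·r² = 314.2 m², 10·log₁₀ of that is 24.971 dB.
L_p = 90.5 − 24.971 = 65.53 dB.

65.5 dB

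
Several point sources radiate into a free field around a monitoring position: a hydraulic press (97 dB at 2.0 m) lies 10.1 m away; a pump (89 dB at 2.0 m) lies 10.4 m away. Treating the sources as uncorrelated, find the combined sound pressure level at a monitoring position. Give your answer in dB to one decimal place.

Propagate each source to the receiver with L = L_ref − 20·log₁₀(r/r_ref), then add intensities.
hydraulic press: 97 − 20·log₁₀(10.1/2.0) = 97 − 14.07 = 82.93 dB.
pump: 89 − 20·log₁₀(10.4/2.0) = 89 − 14.32 = 74.68 dB.
Σ 10^(L/10) = 2.259e+08 → L_total = 10·log₁₀(2.259e+08) = 83.54 dB.

83.5 dB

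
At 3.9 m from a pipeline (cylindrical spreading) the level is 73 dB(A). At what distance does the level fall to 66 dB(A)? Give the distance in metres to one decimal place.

19.5 m

Line-source spreading drops the level by 10·log₁₀(r₂/r₁); inverting, r₂/r₁ = 10^(ΔL/10).
r₂ = 3.9·10^((73−66)/10) = 3.9·10^(7.0/10) = 19.55 m.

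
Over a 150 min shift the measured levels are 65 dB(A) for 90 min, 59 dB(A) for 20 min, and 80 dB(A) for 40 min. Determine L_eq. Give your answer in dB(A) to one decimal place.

74.6 dB(A)

The energy average is taken in the linear domain: L_eq = 10·log₁₀[(Σ tᵢ·10^(Lᵢ/10))/T], T = 150 min.
Σ tᵢ·10^(Lᵢ/10) = 90·10^(65/10) + 20·10^(59/10) + 40·10^(80/10) = 4.300e+09.
L_eq = 10·log₁₀(4.300e+09/150) = 74.57 dB(A).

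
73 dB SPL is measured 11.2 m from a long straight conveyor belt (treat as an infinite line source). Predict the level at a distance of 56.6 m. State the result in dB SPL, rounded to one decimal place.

Line-source attenuation: ΔL = 10·log₁₀(r₂/r₁) = 10·log₁₀(56.6/11.2) = 7.036 dB.
L₂ = 73 − 10·log₁₀(56.6/11.2) = 73 − 7.036 = 65.96 dB SPL.

66.0 dB SPL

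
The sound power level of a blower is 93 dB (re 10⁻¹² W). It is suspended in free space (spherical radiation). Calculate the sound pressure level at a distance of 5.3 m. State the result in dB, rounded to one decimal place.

The power spreads over a sphere of area 4π·r², so L_p = L_w − 10·log₁₀(4π·r²).
4π·r² = 353 m², 10·log₁₀ of that is 25.478 dB.
L_p = 93 − 25.478 = 67.52 dB.

67.5 dB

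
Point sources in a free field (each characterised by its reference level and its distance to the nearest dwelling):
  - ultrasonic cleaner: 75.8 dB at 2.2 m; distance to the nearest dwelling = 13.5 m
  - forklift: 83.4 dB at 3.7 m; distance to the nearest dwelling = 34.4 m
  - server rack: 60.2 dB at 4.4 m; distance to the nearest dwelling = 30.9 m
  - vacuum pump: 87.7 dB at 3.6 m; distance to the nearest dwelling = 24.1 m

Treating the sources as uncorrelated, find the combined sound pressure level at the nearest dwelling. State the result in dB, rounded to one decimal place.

Apply inverse-square spreading to bring every level to the receiver, then sum 10^(L/10).
ultrasonic cleaner: 75.8 − 20·log₁₀(13.5/2.2) = 75.8 − 15.76 = 60.04 dB.
forklift: 83.4 − 20·log₁₀(34.4/3.7) = 83.4 − 19.37 = 64.03 dB.
server rack: 60.2 − 20·log₁₀(30.9/4.4) = 60.2 − 16.93 = 43.27 dB.
vacuum pump: 87.7 − 20·log₁₀(24.1/3.6) = 87.7 − 16.51 = 71.19 dB.
Σ 10^(L/10) = 1.670e+07 → L_total = 10·log₁₀(1.670e+07) = 72.23 dB.

72.2 dB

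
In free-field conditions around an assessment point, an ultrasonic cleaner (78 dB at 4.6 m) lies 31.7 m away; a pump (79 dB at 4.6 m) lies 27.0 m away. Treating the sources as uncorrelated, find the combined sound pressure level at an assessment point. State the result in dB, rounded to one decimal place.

65.6 dB

Apply inverse-square spreading to bring every level to the receiver, then sum 10^(L/10).
ultrasonic cleaner: 78 − 20·log₁₀(31.7/4.6) = 78 − 16.77 = 61.23 dB.
pump: 79 − 20·log₁₀(27.0/4.6) = 79 − 15.37 = 63.63 dB.
Σ 10^(L/10) = 3.634e+06 → L_total = 10·log₁₀(3.634e+06) = 65.60 dB.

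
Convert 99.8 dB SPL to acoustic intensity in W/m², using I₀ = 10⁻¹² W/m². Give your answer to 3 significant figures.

0.00955 W/m²

I/I₀ = 10^(99.8/10) = 9.55e+09, so I = 9.55e+09 × 10⁻¹² W/m².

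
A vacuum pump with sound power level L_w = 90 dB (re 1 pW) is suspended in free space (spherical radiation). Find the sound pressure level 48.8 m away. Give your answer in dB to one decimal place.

45.2 dB

L_p = L_w − 10·log₁₀(4π·r²) with r = 48.8 m.
4π·r² = 2.993e+04 m², 10·log₁₀ of that is 44.760 dB.
L_p = 90 − 44.760 = 45.24 dB.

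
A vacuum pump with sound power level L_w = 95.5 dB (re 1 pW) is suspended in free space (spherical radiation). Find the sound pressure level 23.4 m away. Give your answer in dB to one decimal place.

57.1 dB

Free-field spherical radiation: L_p = L_w − 10·log₁₀(4π·r²), r = 23.4 m.
4π·r² = 6881 m², 10·log₁₀ of that is 38.376 dB.
L_p = 95.5 − 38.376 = 57.12 dB.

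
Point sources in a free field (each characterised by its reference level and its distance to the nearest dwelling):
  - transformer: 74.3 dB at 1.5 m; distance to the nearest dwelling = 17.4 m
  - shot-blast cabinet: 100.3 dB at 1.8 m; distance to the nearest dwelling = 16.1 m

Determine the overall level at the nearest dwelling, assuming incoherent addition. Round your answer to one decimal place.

Apply inverse-square spreading to bring every level to the receiver, then sum 10^(L/10).
transformer: 74.3 − 20·log₁₀(17.4/1.5) = 74.3 − 21.29 = 53.01 dB.
shot-blast cabinet: 100.3 − 20·log₁₀(16.1/1.8) = 100.3 − 19.03 = 81.27 dB.
Σ 10^(L/10) = 1.341e+08 → L_total = 10·log₁₀(1.341e+08) = 81.28 dB.

81.3 dB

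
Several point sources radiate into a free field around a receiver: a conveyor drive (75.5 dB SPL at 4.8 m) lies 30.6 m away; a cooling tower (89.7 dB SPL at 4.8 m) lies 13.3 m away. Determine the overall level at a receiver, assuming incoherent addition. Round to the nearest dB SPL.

First find each source's level at the receiver (point-source: −20·log₁₀(r/r_ref)), then combine on an intensity basis.
conveyor drive: 75.5 − 20·log₁₀(30.6/4.8) = 75.5 − 16.09 = 59.41 dB SPL.
cooling tower: 89.7 − 20·log₁₀(13.3/4.8) = 89.7 − 8.85 = 80.85 dB SPL.
Σ 10^(L/10) = 1.224e+08 → L_total = 10·log₁₀(1.224e+08) = 80.88 dB SPL.

81 dB SPL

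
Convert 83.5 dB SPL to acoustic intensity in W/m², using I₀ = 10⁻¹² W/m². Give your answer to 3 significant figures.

0.000224 W/m²

I = I₀·10^(L/10) = 10⁻¹² × 10^(83.5/10) = 10^(-3.650).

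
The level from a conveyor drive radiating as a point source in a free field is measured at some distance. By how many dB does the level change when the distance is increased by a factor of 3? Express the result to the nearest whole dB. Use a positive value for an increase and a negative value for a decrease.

-10 dB

Point-source spreading: ΔL = −20·log₁₀(r₂/r₁).
ΔL = −20·log₁₀(3) = -9.54 dB.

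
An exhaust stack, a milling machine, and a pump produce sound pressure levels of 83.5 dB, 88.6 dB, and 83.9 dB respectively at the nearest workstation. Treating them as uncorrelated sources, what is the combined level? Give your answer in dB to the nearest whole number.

91 dB

Incoherent sources combine by intensity addition: L_total = 10·log₁₀(Σ 10^(L_i/10)).
Σ 10^(L/10) = 10^(83.5/10) + 10^(88.6/10) + 10^(83.9/10) = 1.194e+09.
L_total = 10·log₁₀(1.194e+09) = 90.77 dB.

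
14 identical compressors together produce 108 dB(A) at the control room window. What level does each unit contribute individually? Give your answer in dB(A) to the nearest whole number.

97 dB(A)

Dividing the total intensity by 14 lowers the level by 10·log₁₀ 14 = 11.461 dB: L₁ = 108 − 11.461.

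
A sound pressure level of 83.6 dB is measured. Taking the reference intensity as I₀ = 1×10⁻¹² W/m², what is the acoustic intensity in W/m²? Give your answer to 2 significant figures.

I = I₀·10^(L/10) = 10⁻¹² × 10^(83.6/10) = 10^(-3.640).

0.00023 W/m²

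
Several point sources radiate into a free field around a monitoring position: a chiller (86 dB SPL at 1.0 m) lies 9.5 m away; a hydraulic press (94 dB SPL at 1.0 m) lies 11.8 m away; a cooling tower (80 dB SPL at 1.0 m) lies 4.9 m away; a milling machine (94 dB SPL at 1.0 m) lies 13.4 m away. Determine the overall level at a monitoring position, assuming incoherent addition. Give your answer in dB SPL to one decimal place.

Propagate each source to the receiver with L = L_ref − 20·log₁₀(r/r_ref), then add intensities.
chiller: 86 − 20·log₁₀(9.5/1.0) = 86 − 19.55 = 66.45 dB SPL.
hydraulic press: 94 − 20·log₁₀(11.8/1.0) = 94 − 21.44 = 72.56 dB SPL.
cooling tower: 80 − 20·log₁₀(4.9/1.0) = 80 − 13.80 = 66.20 dB SPL.
milling machine: 94 − 20·log₁₀(13.4/1.0) = 94 − 22.54 = 71.46 dB SPL.
Σ 10^(L/10) = 4.061e+07 → L_total = 10·log₁₀(4.061e+07) = 76.09 dB SPL.

76.1 dB SPL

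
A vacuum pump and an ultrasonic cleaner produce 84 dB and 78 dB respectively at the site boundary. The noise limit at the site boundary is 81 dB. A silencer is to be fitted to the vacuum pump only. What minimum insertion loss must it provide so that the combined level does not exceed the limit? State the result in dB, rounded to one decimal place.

The untreated sources together contribute 10^(78/10) = 6.310e+07, i.e. 78.00 dB.
The limit corresponds to 10^(81/10) = 1.259e+08; subtracting the fixed part leaves 6.280e+07 for the vacuum pump, i.e. 77.98 dB.
Required insertion loss = 84 − 77.98 = 6.02 dB.

6.0 dB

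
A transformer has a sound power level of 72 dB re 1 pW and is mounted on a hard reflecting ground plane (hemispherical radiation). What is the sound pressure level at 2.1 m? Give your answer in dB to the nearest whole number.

58 dB

The power spreads over a hemisphere of area 2π·r², so L_p = L_w − 10·log₁₀(2π·r²).
2π·r² = 27.71 m², 10·log₁₀ of that is 14.426 dB.
L_p = 72 − 14.426 = 57.57 dB.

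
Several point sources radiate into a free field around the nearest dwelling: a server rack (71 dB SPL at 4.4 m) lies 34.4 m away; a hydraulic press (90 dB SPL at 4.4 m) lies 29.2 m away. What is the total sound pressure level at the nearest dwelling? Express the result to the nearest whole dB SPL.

74 dB SPL

First find each source's level at the receiver (point-source: −20·log₁₀(r/r_ref)), then combine on an intensity basis.
server rack: 71 − 20·log₁₀(34.4/4.4) = 71 − 17.86 = 53.14 dB SPL.
hydraulic press: 90 − 20·log₁₀(29.2/4.4) = 90 − 16.44 = 73.56 dB SPL.
Σ 10^(L/10) = 2.291e+07 → L_total = 10·log₁₀(2.291e+07) = 73.60 dB SPL.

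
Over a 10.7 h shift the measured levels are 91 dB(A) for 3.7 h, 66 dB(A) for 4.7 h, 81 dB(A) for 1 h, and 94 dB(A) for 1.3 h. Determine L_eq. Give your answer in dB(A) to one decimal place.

88.8 dB(A)

The energy average is taken in the linear domain: L_eq = 10·log₁₀[(Σ tᵢ·10^(Lᵢ/10))/T], T = 10.7 h.
Σ tᵢ·10^(Lᵢ/10) = 3.7·10^(91/10) + 4.7·10^(66/10) + 1·10^(81/10) + 1.3·10^(94/10) = 8.068e+09.
L_eq = 10·log₁₀(8.068e+09/10.7) = 88.77 dB(A).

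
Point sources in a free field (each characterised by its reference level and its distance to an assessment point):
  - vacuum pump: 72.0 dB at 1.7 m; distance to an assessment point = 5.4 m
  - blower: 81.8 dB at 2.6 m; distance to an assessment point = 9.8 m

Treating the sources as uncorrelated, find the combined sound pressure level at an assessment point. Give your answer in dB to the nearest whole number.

First find each source's level at the receiver (point-source: −20·log₁₀(r/r_ref)), then combine on an intensity basis.
vacuum pump: 72.0 − 20·log₁₀(5.4/1.7) = 72.0 − 10.04 = 61.96 dB.
blower: 81.8 − 20·log₁₀(9.8/2.6) = 81.8 − 11.53 = 70.27 dB.
Σ 10^(L/10) = 1.222e+07 → L_total = 10·log₁₀(1.222e+07) = 70.87 dB.

71 dB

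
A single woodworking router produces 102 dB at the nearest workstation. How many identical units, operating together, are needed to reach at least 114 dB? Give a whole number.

16

N identical sources give L₁ + 10·log₁₀ N, so require 10·log₁₀ N ≥ 114 − 102 = 12.0 dB.
N ≥ 10^(12.0/10) = 15.849, so N = 16.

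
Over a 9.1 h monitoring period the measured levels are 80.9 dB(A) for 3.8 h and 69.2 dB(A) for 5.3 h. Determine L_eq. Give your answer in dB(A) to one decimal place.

Weight each interval's intensity by its duration and average over T = 9.1 h:
Σ tᵢ·10^(Lᵢ/10) = 3.8·10^(80.9/10) + 5.3·10^(69.2/10) = 5.116e+08.
L_eq = 10·log₁₀(5.116e+08/9.1) = 77.50 dB(A).

77.5 dB(A)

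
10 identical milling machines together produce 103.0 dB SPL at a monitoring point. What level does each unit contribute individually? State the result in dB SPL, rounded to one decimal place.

10 equal contributions raise the level by 10·log₁₀ 10 = 10.000 dB, so each unit alone gives 103.0 − 10.000.

93.0 dB SPL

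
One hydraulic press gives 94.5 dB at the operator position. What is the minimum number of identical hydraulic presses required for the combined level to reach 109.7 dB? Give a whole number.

34

Need L₁ + 10·log₁₀ N ≥ 109.7, i.e. log₁₀ N ≥ 1.52.
N ≥ 10^(15.2/10) = 33.113, so N = 34.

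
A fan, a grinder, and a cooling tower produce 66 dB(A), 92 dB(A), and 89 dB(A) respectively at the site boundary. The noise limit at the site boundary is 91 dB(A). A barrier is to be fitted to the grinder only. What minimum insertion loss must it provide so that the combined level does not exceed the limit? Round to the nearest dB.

Everything except the grinder sums to 10^(66/10) + 10^(89/10) = 7.983e+08 in linear terms, 89.02 dB(A).
The limit corresponds to 10^(91/10) = 1.259e+09; subtracting the fixed part leaves 4.606e+08 for the grinder, i.e. 86.63 dB(A).
Required insertion loss = 92 − 86.63 = 5.37 dB.

5 dB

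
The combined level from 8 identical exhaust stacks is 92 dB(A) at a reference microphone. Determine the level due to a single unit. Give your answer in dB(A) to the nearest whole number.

83 dB(A)

Dividing the total intensity by 8 lowers the level by 10·log₁₀ 8 = 9.031 dB: L₁ = 92 − 9.031.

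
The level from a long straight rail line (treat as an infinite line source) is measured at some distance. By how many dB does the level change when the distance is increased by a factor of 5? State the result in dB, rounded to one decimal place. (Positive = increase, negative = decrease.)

-7.0 dB

A line source loses 3 dB per doubling of distance; generally ΔL = −10·log₁₀(r₂/r₁).
ΔL = −10·log₁₀(5) = -6.99 dB.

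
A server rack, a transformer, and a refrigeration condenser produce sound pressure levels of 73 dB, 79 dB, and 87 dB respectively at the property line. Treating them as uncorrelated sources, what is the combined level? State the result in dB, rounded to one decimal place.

87.8 dB

For uncorrelated sources the intensities add, so convert each level to linear form, sum, and take 10·log₁₀ of the total.
Σ 10^(L/10) = 10^(73/10) + 10^(79/10) + 10^(87/10) = 6.006e+08.
L_total = 10·log₁₀(6.006e+08) = 87.79 dB.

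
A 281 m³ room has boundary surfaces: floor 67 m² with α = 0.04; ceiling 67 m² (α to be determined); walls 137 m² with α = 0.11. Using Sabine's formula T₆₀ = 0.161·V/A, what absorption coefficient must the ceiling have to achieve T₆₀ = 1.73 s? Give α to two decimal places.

0.13

Required total absorption A = 0.161·281/1.73 = 26.15 m².
Absorption from the other surfaces = 67·0.04 + 137·0.11 = 17.75 m², so the ceiling must supply 8.40 m² over 67 m².
α = 8.40/67 = 0.125.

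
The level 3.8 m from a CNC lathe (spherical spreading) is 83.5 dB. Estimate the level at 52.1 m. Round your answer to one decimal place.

For a point source, L₂ = L₁ − 20·log₁₀(r₂/r₁).
L₂ = 83.5 − 20·log₁₀(52.1/3.8) = 83.5 − 22.741 = 60.76 dB.

60.8 dB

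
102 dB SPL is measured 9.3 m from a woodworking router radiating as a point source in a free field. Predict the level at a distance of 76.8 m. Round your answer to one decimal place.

83.7 dB SPL

Point-source attenuation: ΔL = 20·log₁₀(r₂/r₁) = 20·log₁₀(76.8/9.3) = 18.338 dB.
L₂ = 102 − 20·log₁₀(76.8/9.3) = 102 − 18.338 = 83.66 dB SPL.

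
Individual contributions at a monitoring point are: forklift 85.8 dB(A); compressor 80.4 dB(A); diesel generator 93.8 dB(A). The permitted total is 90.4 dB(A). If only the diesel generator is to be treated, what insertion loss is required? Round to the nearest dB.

6 dB

The untreated sources together contribute 10^(85.8/10) + 10^(80.4/10) = 4.898e+08, i.e. 86.90 dB(A).
To meet 90.4 dB(A) overall, the treated diesel generator may contribute at most 10^(90.4/10) − 4.898e+08 = 6.066e+08, i.e. 87.83 dB(A).
So the diesel generator must be reduced from 93.8 to 87.83 dB(A): IL = 5.97 dB.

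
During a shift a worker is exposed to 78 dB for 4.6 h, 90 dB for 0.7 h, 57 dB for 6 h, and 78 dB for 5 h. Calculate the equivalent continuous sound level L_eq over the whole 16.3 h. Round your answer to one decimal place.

79.0 dB

The energy average is taken in the linear domain: L_eq = 10·log₁₀[(Σ tᵢ·10^(Lᵢ/10))/T], T = 16.3 h.
Σ tᵢ·10^(Lᵢ/10) = 4.6·10^(78/10) + 0.7·10^(90/10) + 6·10^(57/10) + 5·10^(78/10) = 1.309e+09.
L_eq = 10·log₁₀(1.309e+09/16.3) = 79.05 dB.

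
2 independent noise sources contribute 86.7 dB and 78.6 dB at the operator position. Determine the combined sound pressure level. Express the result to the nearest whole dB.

For uncorrelated sources the intensities add, so convert each level to linear form, sum, and take 10·log₁₀ of the total.
Σ 10^(L/10) = 10^(86.7/10) + 10^(78.6/10) = 5.402e+08.
L_total = 10·log₁₀(5.402e+08) = 87.33 dB.

87 dB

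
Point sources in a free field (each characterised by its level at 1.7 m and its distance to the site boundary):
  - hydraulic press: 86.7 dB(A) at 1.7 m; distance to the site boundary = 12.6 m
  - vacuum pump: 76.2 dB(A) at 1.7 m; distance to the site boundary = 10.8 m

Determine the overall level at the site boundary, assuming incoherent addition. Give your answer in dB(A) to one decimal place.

Propagate each source to the receiver with L = L_ref − 20·log₁₀(r/r_ref), then add intensities.
hydraulic press: 86.7 − 20·log₁₀(12.6/1.7) = 86.7 − 17.40 = 69.30 dB(A).
vacuum pump: 76.2 − 20·log₁₀(10.8/1.7) = 76.2 − 16.06 = 60.14 dB(A).
Σ 10^(L/10) = 9.547e+06 → L_total = 10·log₁₀(9.547e+06) = 69.80 dB(A).

69.8 dB(A)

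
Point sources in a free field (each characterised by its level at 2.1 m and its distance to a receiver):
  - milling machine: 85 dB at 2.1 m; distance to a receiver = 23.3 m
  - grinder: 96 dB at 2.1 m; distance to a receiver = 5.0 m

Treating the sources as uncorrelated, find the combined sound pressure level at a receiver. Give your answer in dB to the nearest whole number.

88 dB

Apply inverse-square spreading to bring every level to the receiver, then sum 10^(L/10).
milling machine: 85 − 20·log₁₀(23.3/2.1) = 85 − 20.90 = 64.10 dB.
grinder: 96 − 20·log₁₀(5.0/2.1) = 96 − 7.54 = 88.46 dB.
Σ 10^(L/10) = 7.048e+08 → L_total = 10·log₁₀(7.048e+08) = 88.48 dB.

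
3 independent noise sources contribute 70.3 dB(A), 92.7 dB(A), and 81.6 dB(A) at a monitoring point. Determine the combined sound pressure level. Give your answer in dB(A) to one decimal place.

93.0 dB(A)

Incoherent sources combine by intensity addition: L_total = 10·log₁₀(Σ 10^(L_i/10)).
Σ 10^(L/10) = 10^(70.3/10) + 10^(92.7/10) + 10^(81.6/10) = 2.017e+09.
L_total = 10·log₁₀(2.017e+09) = 93.05 dB(A).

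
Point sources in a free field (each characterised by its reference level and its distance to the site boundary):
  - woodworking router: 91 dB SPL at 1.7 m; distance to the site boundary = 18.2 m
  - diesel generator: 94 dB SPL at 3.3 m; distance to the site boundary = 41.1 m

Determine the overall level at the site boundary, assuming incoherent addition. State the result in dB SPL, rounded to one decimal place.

Propagate each source to the receiver with L = L_ref − 20·log₁₀(r/r_ref), then add intensities.
woodworking router: 91 − 20·log₁₀(18.2/1.7) = 91 − 20.59 = 70.41 dB SPL.
diesel generator: 94 − 20·log₁₀(41.1/3.3) = 94 − 21.91 = 72.09 dB SPL.
Σ 10^(L/10) = 2.718e+07 → L_total = 10·log₁₀(2.718e+07) = 74.34 dB SPL.

74.3 dB SPL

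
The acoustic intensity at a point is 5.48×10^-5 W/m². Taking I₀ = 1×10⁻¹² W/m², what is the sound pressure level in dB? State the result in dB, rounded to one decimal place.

L = 10·log₁₀(I/I₀) = 10·log₁₀(5.48×10^-5/10⁻¹²) = 10·log₁₀(5.48×10^7).
L = 10·(0.7388 + 7) = 77.39 dB.

77.4 dB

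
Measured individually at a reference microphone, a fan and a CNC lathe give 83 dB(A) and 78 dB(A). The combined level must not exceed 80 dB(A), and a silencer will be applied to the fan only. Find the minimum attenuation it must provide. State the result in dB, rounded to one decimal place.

Fixed contribution from the other source: Σ 10^(L/10) = 10^(78/10) = 6.310e+07 (78.00 dB(A)).
To meet 80 dB(A) overall, the treated fan may contribute at most 10^(80/10) − 6.310e+07 = 3.690e+07, i.e. 75.67 dB(A).
Required insertion loss = 83 − 75.67 = 7.33 dB.

7.3 dB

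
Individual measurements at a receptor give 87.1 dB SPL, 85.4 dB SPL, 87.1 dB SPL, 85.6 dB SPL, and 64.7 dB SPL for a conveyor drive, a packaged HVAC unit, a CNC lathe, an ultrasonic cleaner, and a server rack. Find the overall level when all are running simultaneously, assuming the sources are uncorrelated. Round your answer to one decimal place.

For uncorrelated sources the intensities add, so convert each level to linear form, sum, and take 10·log₁₀ of the total.
Σ 10^(L/10) = 10^(87.1/10) + 10^(85.4/10) + 10^(87.1/10) + 10^(85.6/10) + 10^(64.7/10) = 1.738e+09.
L_total = 10·log₁₀(1.738e+09) = 92.40 dB SPL.

92.4 dB SPL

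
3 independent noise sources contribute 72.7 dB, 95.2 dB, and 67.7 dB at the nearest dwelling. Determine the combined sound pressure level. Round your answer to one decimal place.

95.2 dB

For uncorrelated sources the intensities add, so convert each level to linear form, sum, and take 10·log₁₀ of the total.
Σ 10^(L/10) = 10^(72.7/10) + 10^(95.2/10) + 10^(67.7/10) = 3.336e+09.
L_total = 10·log₁₀(3.336e+09) = 95.23 dB.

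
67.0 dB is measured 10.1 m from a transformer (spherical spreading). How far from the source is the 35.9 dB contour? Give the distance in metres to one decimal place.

For a point source L₁ − L₂ = 20·log₁₀(r₂/r₁), so r₂ = r₁·10^((L₁−L₂)/20).
r₂ = 10.1·10^((67.0−35.9)/20) = 10.1·10^(31.1/20) = 362.51 m.

362.5 m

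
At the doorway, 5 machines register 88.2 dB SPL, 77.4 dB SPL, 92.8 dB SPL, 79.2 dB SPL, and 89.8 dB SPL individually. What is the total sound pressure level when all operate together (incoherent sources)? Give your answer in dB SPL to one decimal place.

Incoherent sources combine by intensity addition: L_total = 10·log₁₀(Σ 10^(L_i/10)).
Σ 10^(L/10) = 10^(88.2/10) + 10^(77.4/10) + 10^(92.8/10) + 10^(79.2/10) + 10^(89.8/10) = 3.659e+09.
L_total = 10·log₁₀(3.659e+09) = 95.63 dB SPL.

95.6 dB SPL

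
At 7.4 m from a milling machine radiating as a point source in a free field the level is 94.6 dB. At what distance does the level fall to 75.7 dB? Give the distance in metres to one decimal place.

65.2 m

Point-source spreading drops the level by 20·log₁₀(r₂/r₁); inverting, r₂/r₁ = 10^(ΔL/20).
r₂ = 7.4·10^((94.6−75.7)/20) = 7.4·10^(18.9/20) = 65.20 m.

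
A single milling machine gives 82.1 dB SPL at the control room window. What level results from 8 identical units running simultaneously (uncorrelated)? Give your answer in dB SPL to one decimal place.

91.1 dB SPL

N identical incoherent sources raise the level by 10·log₁₀ N.
L_total = 82.1 + 10·log₁₀(8) = 82.1 + 9.031 = 91.13 dB SPL.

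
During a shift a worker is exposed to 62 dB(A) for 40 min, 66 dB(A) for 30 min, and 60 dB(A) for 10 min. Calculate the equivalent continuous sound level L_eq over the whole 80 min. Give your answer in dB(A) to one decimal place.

63.8 dB(A)

Weight each interval's intensity by its duration and average over T = 80 min:
Σ tᵢ·10^(Lᵢ/10) = 40·10^(62/10) + 30·10^(66/10) + 10·10^(60/10) = 1.928e+08.
L_eq = 10·log₁₀(1.928e+08/80) = 63.82 dB(A).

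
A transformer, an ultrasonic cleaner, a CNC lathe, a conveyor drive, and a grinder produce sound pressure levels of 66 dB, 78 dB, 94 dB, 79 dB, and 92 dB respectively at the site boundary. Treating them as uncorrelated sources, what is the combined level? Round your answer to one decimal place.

96.3 dB

For uncorrelated sources the intensities add, so convert each level to linear form, sum, and take 10·log₁₀ of the total.
Σ 10^(L/10) = 10^(66/10) + 10^(78/10) + 10^(94/10) + 10^(79/10) + 10^(92/10) = 4.243e+09.
L_total = 10·log₁₀(4.243e+09) = 96.28 dB.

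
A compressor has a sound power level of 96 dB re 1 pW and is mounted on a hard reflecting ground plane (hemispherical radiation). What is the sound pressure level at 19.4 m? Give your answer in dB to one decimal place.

Free-field hemispherical radiation: L_p = L_w − 10·log₁₀(2π·r²), r = 19.4 m.
2π·r² = 2365 m², 10·log₁₀ of that is 33.738 dB.
L_p = 96 − 33.738 = 62.26 dB.

62.3 dB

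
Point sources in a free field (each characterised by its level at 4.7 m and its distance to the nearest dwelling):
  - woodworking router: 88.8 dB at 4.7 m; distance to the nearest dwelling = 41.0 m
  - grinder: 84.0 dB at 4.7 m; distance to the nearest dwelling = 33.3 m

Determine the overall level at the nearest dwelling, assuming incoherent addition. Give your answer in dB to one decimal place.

71.8 dB

Apply inverse-square spreading to bring every level to the receiver, then sum 10^(L/10).
woodworking router: 88.8 − 20·log₁₀(41.0/4.7) = 88.8 − 18.81 = 69.99 dB.
grinder: 84.0 − 20·log₁₀(33.3/4.7) = 84.0 − 17.01 = 66.99 dB.
Σ 10^(L/10) = 1.497e+07 → L_total = 10·log₁₀(1.497e+07) = 71.75 dB.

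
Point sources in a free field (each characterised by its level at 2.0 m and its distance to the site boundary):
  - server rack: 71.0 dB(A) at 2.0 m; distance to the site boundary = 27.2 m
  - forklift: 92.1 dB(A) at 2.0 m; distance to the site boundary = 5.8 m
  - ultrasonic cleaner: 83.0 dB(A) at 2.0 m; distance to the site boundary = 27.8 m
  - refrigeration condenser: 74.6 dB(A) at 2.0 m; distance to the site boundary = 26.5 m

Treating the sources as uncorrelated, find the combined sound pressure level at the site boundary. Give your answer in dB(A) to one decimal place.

82.9 dB(A)

Apply inverse-square spreading to bring every level to the receiver, then sum 10^(L/10).
server rack: 71.0 − 20·log₁₀(27.2/2.0) = 71.0 − 22.67 = 48.33 dB(A).
forklift: 92.1 − 20·log₁₀(5.8/2.0) = 92.1 − 9.25 = 82.85 dB(A).
ultrasonic cleaner: 83.0 − 20·log₁₀(27.8/2.0) = 83.0 − 22.86 = 60.14 dB(A).
refrigeration condenser: 74.6 − 20·log₁₀(26.5/2.0) = 74.6 − 22.44 = 52.16 dB(A).
Σ 10^(L/10) = 1.941e+08 → L_total = 10·log₁₀(1.941e+08) = 82.88 dB(A).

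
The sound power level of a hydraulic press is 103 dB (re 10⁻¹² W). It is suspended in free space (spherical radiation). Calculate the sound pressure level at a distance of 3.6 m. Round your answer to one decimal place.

80.9 dB

L_p = L_w − 10·log₁₀(4π·r²) with r = 3.6 m.
4π·r² = 162.9 m², 10·log₁₀ of that is 22.118 dB.
L_p = 103 − 22.118 = 80.88 dB.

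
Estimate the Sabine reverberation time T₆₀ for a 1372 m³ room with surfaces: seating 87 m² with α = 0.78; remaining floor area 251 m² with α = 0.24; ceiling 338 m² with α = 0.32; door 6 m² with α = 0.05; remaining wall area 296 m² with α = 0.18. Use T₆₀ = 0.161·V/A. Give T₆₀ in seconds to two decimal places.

0.76 s

Summing Sᵢαᵢ: 87·0.78 + 251·0.24 + 338·0.32 + 6·0.05 + 296·0.18 = 289.84 m².
T₆₀ = 0.161 × 1372 / 289.84 = 0.762 s.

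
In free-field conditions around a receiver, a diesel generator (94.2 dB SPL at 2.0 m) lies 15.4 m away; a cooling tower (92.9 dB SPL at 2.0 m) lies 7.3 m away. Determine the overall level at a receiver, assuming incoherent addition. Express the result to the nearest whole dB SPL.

83 dB SPL

Propagate each source to the receiver with L = L_ref − 20·log₁₀(r/r_ref), then add intensities.
diesel generator: 94.2 − 20·log₁₀(15.4/2.0) = 94.2 − 17.73 = 76.47 dB SPL.
cooling tower: 92.9 − 20·log₁₀(7.3/2.0) = 92.9 − 11.25 = 81.65 dB SPL.
Σ 10^(L/10) = 1.907e+08 → L_total = 10·log₁₀(1.907e+08) = 82.80 dB SPL.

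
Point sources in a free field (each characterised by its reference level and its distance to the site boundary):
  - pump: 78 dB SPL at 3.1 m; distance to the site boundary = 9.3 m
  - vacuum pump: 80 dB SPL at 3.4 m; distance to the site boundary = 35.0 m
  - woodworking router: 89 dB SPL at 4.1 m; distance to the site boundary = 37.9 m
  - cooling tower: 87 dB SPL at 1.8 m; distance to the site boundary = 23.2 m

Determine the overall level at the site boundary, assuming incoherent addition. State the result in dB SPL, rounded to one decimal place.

Apply inverse-square spreading to bring every level to the receiver, then sum 10^(L/10).
pump: 78 − 20·log₁₀(9.3/3.1) = 78 − 9.54 = 68.46 dB SPL.
vacuum pump: 80 − 20·log₁₀(35.0/3.4) = 80 − 20.25 = 59.75 dB SPL.
woodworking router: 89 − 20·log₁₀(37.9/4.1) = 89 − 19.32 = 69.68 dB SPL.
cooling tower: 87 − 20·log₁₀(23.2/1.8) = 87 − 22.20 = 64.80 dB SPL.
Σ 10^(L/10) = 2.027e+07 → L_total = 10·log₁₀(2.027e+07) = 73.07 dB SPL.

73.1 dB SPL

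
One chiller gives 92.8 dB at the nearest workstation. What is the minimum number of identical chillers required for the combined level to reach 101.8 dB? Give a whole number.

Need L₁ + 10·log₁₀ N ≥ 101.8, i.e. log₁₀ N ≥ 0.90.
N ≥ 10^(9.0/10) = 7.943, so N = 8.

8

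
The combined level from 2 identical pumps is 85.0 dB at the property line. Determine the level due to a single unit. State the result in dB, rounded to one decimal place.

Dividing the total intensity by 2 lowers the level by 10·log₁₀ 2 = 3.010 dB: L₁ = 85.0 − 3.010.

82.0 dB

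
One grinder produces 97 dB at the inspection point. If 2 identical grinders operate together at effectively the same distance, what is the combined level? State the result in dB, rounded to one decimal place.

100.0 dB

With 2 equal, uncorrelated contributions the intensity is 2× that of one unit, giving a rise of 10·log₁₀ 2.
L_total = 97 + 10·log₁₀(2) = 97 + 3.010 = 100.01 dB.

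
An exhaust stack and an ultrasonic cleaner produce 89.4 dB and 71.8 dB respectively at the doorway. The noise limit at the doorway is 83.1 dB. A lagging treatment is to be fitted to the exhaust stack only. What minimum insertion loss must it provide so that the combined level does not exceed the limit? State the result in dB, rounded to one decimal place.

Everything except the exhaust stack sums to 10^(71.8/10) = 1.514e+07 in linear terms, 71.80 dB.
To meet 83.1 dB overall, the treated exhaust stack may contribute at most 10^(83.1/10) − 1.514e+07 = 1.890e+08, i.e. 82.77 dB.
So the exhaust stack must be reduced from 89.4 to 82.77 dB: IL = 6.63 dB.

6.6 dB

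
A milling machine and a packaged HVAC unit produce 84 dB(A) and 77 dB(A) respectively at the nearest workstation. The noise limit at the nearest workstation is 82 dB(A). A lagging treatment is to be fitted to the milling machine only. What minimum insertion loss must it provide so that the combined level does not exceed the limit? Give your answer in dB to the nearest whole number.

Everything except the milling machine sums to 10^(77/10) = 5.012e+07 in linear terms, 77.00 dB(A).
The limit corresponds to 10^(82/10) = 1.585e+08; subtracting the fixed part leaves 1.084e+08 for the milling machine, i.e. 80.35 dB(A).
So the milling machine must be reduced from 84 to 80.35 dB(A): IL = 3.65 dB.

4 dB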